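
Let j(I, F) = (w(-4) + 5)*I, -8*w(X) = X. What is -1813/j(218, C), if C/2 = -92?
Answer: -1813/1199 ≈ -1.5121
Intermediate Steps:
C = -184 (C = 2*(-92) = -184)
w(X) = -X/8
j(I, F) = 11*I/2 (j(I, F) = (-⅛*(-4) + 5)*I = (½ + 5)*I = 11*I/2)
-1813/j(218, C) = -1813/((11/2)*218) = -1813/1199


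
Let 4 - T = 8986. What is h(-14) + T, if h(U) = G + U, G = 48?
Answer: -8948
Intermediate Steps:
h(U) = 48 + U
T = -8982 (T = 4 - 1*8986 = 4 - 8986 = -8982)
h(-14) + T = (48 - 14) - 8982 = 34 - 8982 = -8948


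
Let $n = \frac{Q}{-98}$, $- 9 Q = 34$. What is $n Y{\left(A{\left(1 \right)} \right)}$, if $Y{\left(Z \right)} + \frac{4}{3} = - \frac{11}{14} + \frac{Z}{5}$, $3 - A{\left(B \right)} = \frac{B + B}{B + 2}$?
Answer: $- \frac{5899}{92610} \approx -0.063697$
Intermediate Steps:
$A{\left(B \right)} = 3 - \frac{2 B}{2 + B}$ ($A{\left(B \right)} = 3 - \frac{B + B}{B + 2} = 3 - \frac{2 B}{2 + B}$)
$Y{\left(Z \right)} = - \frac{89}{42} + \frac{Z}{5}$ ($Y{\left(Z \right)} = - \frac{4}{3} + \left(- \frac{11}{14} + \frac{Z}{5}\right) = - \frac{89}{42} + \frac{Z}{5}$)
$Q = - \frac{34}{9}$ ($Q = \left(- \frac{1}{9}\right) 34 = - \frac{34}{9} \approx -3.7778$)
$n = \frac{17}{441}$ ($n = - \frac{34}{9 \left(-98\right)} = \left(- \frac{34}{9}\right) \left(- \frac{1}{98}\right) = \frac{17}{441} \approx 0.038549$)
$n Y{\left(A{\left(1 \right)} \right)} = \frac{17 \left(- \frac{89}{42} + \frac{\frac{1}{2 + 1} \left(6 + 1\right)}{5}\right)}{441} = \frac{17 \left(- \frac{89}{42} + \frac{\frac{1}{3} \cdot 7}{5}\right)}{441} = \frac{17 \left(- \frac{89}{42} + \frac{1}{5} \cdot \frac{7}{3}\right)}{441} = \frac{17 \left(- \frac{89}{42} + \frac{7}{15}\right)}{441} = \frac{17}{441} \left(- \frac{347}{210}\right) = - \frac{5899}{92610}$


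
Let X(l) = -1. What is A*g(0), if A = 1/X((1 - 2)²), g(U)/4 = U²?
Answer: 0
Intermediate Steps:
g(U) = 4*U²
A = -1 (A = 1/(-1) = -1)
A*g(0) = -4*0² = -4*0 = -1*0 = 0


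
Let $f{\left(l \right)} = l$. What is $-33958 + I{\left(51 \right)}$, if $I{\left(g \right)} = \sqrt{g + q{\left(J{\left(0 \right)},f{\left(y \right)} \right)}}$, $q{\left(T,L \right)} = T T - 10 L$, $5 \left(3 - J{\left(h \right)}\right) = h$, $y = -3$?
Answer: $-33958 + 3 \sqrt{10} \approx -33949.0$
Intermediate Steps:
$J{\left(h \right)} = 3 - \frac{h}{5}$
$q{\left(T,L \right)} = T^{2} - 10 L$
$I{\left(g \right)} = \sqrt{39 + g}$ ($I{\left(g \right)} = \sqrt{g + \left(\left(3 - 0\right)^{2} - -30\right)} = \sqrt{g + \left(\left(3 + 0\right)^{2} + 30\right)} = \sqrt{g + \left(3^{2} + 30\right)} = \sqrt{g + \left(9 + 30\right)} = \sqrt{g + 39} = \sqrt{39 + g}$)
$-33958 + I{\left(51 \right)} = -33958 + \sqrt{39 + 51} = -33958 + \sqrt{90} = -33958 + 3 \sqrt{10}$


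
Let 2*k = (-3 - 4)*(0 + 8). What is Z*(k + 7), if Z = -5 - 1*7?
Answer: 252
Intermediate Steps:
k = -28 (k = ((-3 - 4)*(0 + 8))/2 = (-7*8)/2 = (½)*(-56) = -28)
Z = -12 (Z = -5 - 7 = -12)
Z*(k + 7) = -12*(-28 + 7) = -12*(-21) = 252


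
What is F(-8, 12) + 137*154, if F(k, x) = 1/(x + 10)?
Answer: 464157/22 ≈ 21098.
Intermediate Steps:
F(k, x) = 1/(10 + x)
F(-8, 12) + 137*154 = 1/(10 + 12) + 137*154 = 1/22 + 21098 = 464157/22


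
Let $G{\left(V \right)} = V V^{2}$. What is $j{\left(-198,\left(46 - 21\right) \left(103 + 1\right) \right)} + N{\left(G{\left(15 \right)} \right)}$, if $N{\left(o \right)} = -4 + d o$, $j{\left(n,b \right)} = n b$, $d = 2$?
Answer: $-508054$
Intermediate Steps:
$G{\left(V \right)} = V^{3}$
$j{\left(n,b \right)} = b n$
$N{\left(o \right)} = -4 + 2 o$
$j{\left(-198,\left(46 - 21\right) \left(103 + 1\right) \right)} + N{\left(G{\left(15 \right)} \right)} = \left(46 - 21\right) \left(103 + 1\right) \left(-198\right) - \left(4 - 2 \cdot 15^{3}\right) = 25 \cdot 104 \left(-198\right) + \left(-4 + 2 \cdot 3375\right) = 2600 \left(-198\right) + \left(-4 + 6750\right) = -514800 + 6746 = -508054$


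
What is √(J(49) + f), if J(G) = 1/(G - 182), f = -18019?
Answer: 4*I*√19921139/133 ≈ 134.23*I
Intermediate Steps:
J(G) = 1/(-182 + G)
√(J(49) + f) = √(1/(-182 + 49) - 18019) = √(1/(-133) - 18019) = √(-1/133 - 18019) = √(-2396528/133) = 4*I*√19921139/133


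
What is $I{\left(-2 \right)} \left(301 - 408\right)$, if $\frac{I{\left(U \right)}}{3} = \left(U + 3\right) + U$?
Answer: $321$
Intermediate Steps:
$I{\left(U \right)} = 9 + 6 U$ ($I{\left(U \right)} = 3 \left(\left(U + 3\right) + U\right) = 3 \left(\left(3 + U\right) + U\right) = 3 \left(3 + 2 U\right) = 9 + 6 U$)
$I{\left(-2 \right)} \left(301 - 408\right) = \left(9 + 6 \left(-2\right)\right) \left(301 - 408\right) = \left(9 - 12\right) \left(-107\right) = \left(-3\right) \left(-107\right) = 321$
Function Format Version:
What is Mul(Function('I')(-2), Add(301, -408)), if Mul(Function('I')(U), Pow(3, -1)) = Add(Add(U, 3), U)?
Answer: 321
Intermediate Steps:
Function('I')(U) = Add(9, Mul(6, U)) (Function('I')(U) = Mul(3, Add(Add(U, 3), U)) = Mul(3, Add(Add(3, U), U)) = Mul(3, Add(3, Mul(2, U))) = Add(9, Mul(6, U)))
Mul(Function('I')(-2), Add(301, -408)) = Mul(Add(9, Mul(6, -2)), Add(301, -408)) = Mul(Add(9, -12), -107) = Mul(-3, -107) = 321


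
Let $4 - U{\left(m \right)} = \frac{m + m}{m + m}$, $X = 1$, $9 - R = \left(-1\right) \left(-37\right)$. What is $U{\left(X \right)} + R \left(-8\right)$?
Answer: $227$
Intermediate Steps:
$R = -28$ ($R = 9 - \left(-1\right) \left(-37\right) = 9 - 37 = -28$)
$U{\left(m \right)} = 3$ ($U{\left(m \right)} = 4 - \frac{m + m}{m + m} = 4 - \frac{2 m}{2 m} = 4 - 2 m \frac{1}{2 m} = 4 - 1 = 3$)
$U{\left(X \right)} + R \left(-8\right) = 3 - -224 = 3 + 224 = 227$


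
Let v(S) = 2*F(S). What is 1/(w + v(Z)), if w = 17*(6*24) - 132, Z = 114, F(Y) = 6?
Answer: 1/2328 ≈ 0.00042955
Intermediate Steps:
v(S) = 12 (v(S) = 2*6 = 12)
w = 2316 (w = 17*144 - 132 = 2448 - 132 = 2316)
1/(w + v(Z)) = 1/(2316 + 12) = 1/2328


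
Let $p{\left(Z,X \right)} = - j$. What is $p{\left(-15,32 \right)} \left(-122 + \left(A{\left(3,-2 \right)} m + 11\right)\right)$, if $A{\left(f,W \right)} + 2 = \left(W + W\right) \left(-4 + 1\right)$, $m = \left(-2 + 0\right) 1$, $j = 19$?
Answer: $2489$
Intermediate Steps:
$m = -2$ ($m = \left(-2\right) 1 = -2$)
$A{\left(f,W \right)} = -2 - 6 W$ ($A{\left(f,W \right)} = -2 + \left(W + W\right) \left(-4 + 1\right) = -2 + 2 W \left(-3\right) = -2 - 6 W$)
$p{\left(Z,X \right)} = -19$ ($p{\left(Z,X \right)} = \left(-1\right) 19 = -19$)
$p{\left(-15,32 \right)} \left(-122 + \left(A{\left(3,-2 \right)} m + 11\right)\right) = - 19 \left(-122 + \left(\left(-2 - -12\right) \left(-2\right) + 11\right)\right) = - 19 \left(-122 + \left(\left(-2 + 12\right) \left(-2\right) + 11\right)\right) = - 19 \left(-122 + \left(10 \left(-2\right) + 11\right)\right) = - 19 \left(-122 + \left(-20 + 11\right)\right) = - 19 \left(-122 - 9\right) = \left(-19\right) \left(-131\right) = 2489$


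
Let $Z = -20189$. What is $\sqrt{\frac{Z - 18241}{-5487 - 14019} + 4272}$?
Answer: $\frac{3 \sqrt{5019066103}}{3251} \approx 65.376$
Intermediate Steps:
$\sqrt{\frac{Z - 18241}{-5487 - 14019} + 4272} = \sqrt{\frac{-20189 - 18241}{-5487 - 14019} + 4272} = \sqrt{- \frac{38430}{-19506} + 4272} = \sqrt{\left(-38430\right) \left(- \frac{1}{19506}\right) + 4272} = \sqrt{\frac{6405}{3251} + 4272} = \sqrt{\frac{13894677}{3251}} = \frac{3 \sqrt{5019066103}}{3251}$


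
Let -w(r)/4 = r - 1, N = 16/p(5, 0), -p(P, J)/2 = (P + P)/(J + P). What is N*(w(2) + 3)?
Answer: 4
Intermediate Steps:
p(P, J) = -4*P/(J + P) (p(P, J) = -2*(P + P)/(J + P) = -2*2*P/(J + P) = -4*P/(J + P))
N = -4 (N = 16/((-4*5/(0 + 5))) = 16/((-4*5/5)) = 16/((-4*5*1/5)) = 16/(-4) = 16*(-1/4) = -4)
w(r) = 4 - 4*r (w(r) = -4*(r - 1) = -4*(-1 + r) = 4 - 4*r)
N*(w(2) + 3) = -4*((4 - 4*2) + 3) = -4*((4 - 8) + 3) = -4*(-4 + 3) = -4*(-1) = 4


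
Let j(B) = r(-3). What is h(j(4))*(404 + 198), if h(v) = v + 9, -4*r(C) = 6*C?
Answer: 8127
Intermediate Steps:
r(C) = -3*C/2
j(B) = 9/2 (j(B) = -3/2*(-3) = 9/2)
h(v) = 9 + v
h(j(4))*(404 + 198) = (9 + 9/2)*(404 + 198) = (27/2)*602 = 8127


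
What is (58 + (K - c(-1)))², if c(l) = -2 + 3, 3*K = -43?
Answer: 16384/9 ≈ 1820.4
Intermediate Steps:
K = -43/3 (K = (⅓)*(-43) = -43/3 ≈ -14.333)
c(l) = 1
(58 + (K - c(-1)))² = (58 + (-43/3 - 1*1))² = (58 + (-43/3 - 1))² = (58 - 46/3)² = (128/3)² = 16384/9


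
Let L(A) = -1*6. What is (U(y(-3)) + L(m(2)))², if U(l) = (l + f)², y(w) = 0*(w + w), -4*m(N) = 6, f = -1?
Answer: 25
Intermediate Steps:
m(N) = -3/2 (m(N) = -¼*6 = -3/2)
y(w) = 0 (y(w) = 0*(2*w) = 0)
L(A) = -6
U(l) = (-1 + l)² (U(l) = (l - 1)² = (-1 + l)²)
(U(y(-3)) + L(m(2)))² = ((-1 + 0)² - 6)² = ((-1)² - 6)² = (1 - 6)² = (-5)² = 25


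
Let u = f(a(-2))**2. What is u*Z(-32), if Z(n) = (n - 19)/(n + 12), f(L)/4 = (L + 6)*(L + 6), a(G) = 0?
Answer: 264384/5 ≈ 52877.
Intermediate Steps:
f(L) = 4*(6 + L)**2 (f(L) = 4*((L + 6)*(L + 6)) = 4*((6 + L)*(6 + L)) = 4*(6 + L)**2)
u = 20736 (u = (4*(6 + 0)**2)**2 = (4*6**2)**2 = (4*36)**2 = 144**2 = 20736)
Z(n) = (-19 + n)/(12 + n)
u*Z(-32) = 20736*((-19 - 32)/(12 - 32)) = 20736*(-51/(-20)) = 20736*(-1/20*(-51)) = 20736*(51/20) = 264384/5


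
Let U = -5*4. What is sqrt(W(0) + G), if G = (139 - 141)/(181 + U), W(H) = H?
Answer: I*sqrt(322)/161 ≈ 0.11146*I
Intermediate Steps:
U = -20
G = -2/161 (G = (139 - 141)/(181 - 20) = -2/161 ≈ -0.012422)
sqrt(W(0) + G) = sqrt(0 - 2/161) = sqrt(-2/161) = I*sqrt(322)/161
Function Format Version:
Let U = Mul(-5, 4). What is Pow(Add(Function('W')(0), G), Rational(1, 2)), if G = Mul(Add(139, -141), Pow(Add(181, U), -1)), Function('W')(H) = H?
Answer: Mul(Rational(1, 161), I, Pow(322, Rational(1, 2))) ≈ Mul(0.11146, I)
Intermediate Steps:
U = -20
G = Rational(-2, 161) (G = Mul(Add(139, -141), Pow(Add(181, -20), -1)) = Mul(-2, Pow(161, -1)) = Mul(-2, Rational(1, 161)) = Rational(-2, 161) ≈ -0.012422)
Pow(Add(Function('W')(0), G), Rational(1, 2)) = Pow(Add(0, Rational(-2, 161)), Rational(1, 2)) = Pow(Rational(-2, 161), Rational(1, 2)) = Mul(Rational(1, 161), I, Pow(322, Rational(1, 2)))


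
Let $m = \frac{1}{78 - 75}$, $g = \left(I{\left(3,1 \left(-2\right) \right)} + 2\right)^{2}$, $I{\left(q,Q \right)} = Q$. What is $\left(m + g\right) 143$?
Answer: $\frac{143}{3} \approx 47.667$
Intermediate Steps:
$g = 0$ ($g = \left(1 \left(-2\right) + 2\right)^{2} = \left(-2 + 2\right)^{2} = 0^{2} = 0$)
$m = \frac{1}{3} \approx 0.33333$
$\left(m + g\right) 143 = \left(\frac{1}{3} + 0\right) 143 = \frac{1}{3} \cdot 143 = \frac{143}{3}$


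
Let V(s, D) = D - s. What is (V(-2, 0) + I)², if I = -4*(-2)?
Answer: 100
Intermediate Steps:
I = 8
(V(-2, 0) + I)² = ((0 - 1*(-2)) + 8)² = ((0 + 2) + 8)² = (2 + 8)² = 10² = 100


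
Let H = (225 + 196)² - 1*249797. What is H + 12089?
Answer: -60467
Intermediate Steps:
H = -72556 (H = 421² - 249797 = 177241 - 249797 = -72556)
H + 12089 = -72556 + 12089 = -60467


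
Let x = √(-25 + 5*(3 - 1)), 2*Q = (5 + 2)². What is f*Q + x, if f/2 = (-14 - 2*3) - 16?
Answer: -1764 + I*√15 ≈ -1764.0 + 3.873*I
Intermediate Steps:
f = -72 (f = 2*((-14 - 2*3) - 16) = 2*((-14 - 6) - 16) = 2*(-20 - 16) = 2*(-36) = -72)
Q = 49/2 (Q = (5 + 2)²/2 = (½)*7² = (½)*49 = 49/2 ≈ 24.500)
x = I*√15 (x = √(-25 + 5*2) = √(-25 + 10) = √(-15) = I*√15 ≈ 3.873*I)
f*Q + x = -72*49/2 + I*√15 = -1764 + I*√15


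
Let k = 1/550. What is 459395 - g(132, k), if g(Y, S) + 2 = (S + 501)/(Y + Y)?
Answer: 66704168849/145200 ≈ 4.5940e+5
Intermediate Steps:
k = 1/550 ≈ 0.0018182
g(Y, S) = -2 + (501 + S)/(2*Y) (g(Y, S) = -2 + (S + 501)/(Y + Y) = -2 + (501 + S)/((2*Y)) = -2 + (501 + S)*(1/(2*Y)) = -2 + (501 + S)/(2*Y))
459395 - g(132, k) = 459395 - (501 + 1/550 - 4*132)/(2*132) = 459395 - (501 + 1/550 - 528)/(2*132) = 459395 - (-14849)/(2*132*550) = 459395 - 1*(-14849/145200) = 459395 + 14849/145200 = 66704168849/145200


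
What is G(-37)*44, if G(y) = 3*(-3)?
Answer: -396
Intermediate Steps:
G(y) = -9
G(-37)*44 = -9*44 = -396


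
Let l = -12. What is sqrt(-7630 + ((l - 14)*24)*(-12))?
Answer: I*sqrt(142) ≈ 11.916*I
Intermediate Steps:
sqrt(-7630 + ((l - 14)*24)*(-12)) = sqrt(-7630 + ((-12 - 14)*24)*(-12)) = sqrt(-7630 - 26*24*(-12)) = sqrt(-7630 - 624*(-12)) = sqrt(-7630 + 7488) = sqrt(-142) = I*sqrt(142)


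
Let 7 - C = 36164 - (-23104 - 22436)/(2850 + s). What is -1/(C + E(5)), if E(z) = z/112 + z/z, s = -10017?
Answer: 267568/9672476503 ≈ 2.7663e-5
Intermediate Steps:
E(z) = 1 + z/112 (E(z) = z*(1/112) + 1 = z/112 + 1 = 1 + z/112)
C = -86363893/2389 (C = 7 - (36164 - (-23104 - 22436)/(2850 - 10017)) = 7 - (36164 - (-45540)/(-7167)) = 7 - (36164 - (-45540)*(-1)/7167) = 7 - (36164 - 1*15180/2389) = 7 - (36164 - 15180/2389) = 7 - 1*86380616/2389 = 7 - 86380616/2389 = -86363893/2389 ≈ -36151.)
-1/(C + E(5)) = -1/(-86363893/2389 + (1 + (1/112)*5)) = -1/(-86363893/2389 + (1 + 5/112)) = -1/(-86363893/2389 + 117/112) = -1/(-9672476503/267568) = -1*(-267568/9672476503) = 267568/9672476503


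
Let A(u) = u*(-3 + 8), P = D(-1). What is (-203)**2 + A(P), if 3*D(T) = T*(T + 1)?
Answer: 41209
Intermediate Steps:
D(T) = T*(1 + T)/3 (D(T) = (T*(T + 1))/3 = (T*(1 + T))/3 = T*(1 + T)/3)
P = 0 (P = (1/3)*(-1)*(1 - 1) = (1/3)*(-1)*0 = 0)
A(u) = 5*u (A(u) = u*5 = 5*u)
(-203)**2 + A(P) = (-203)**2 + 5*0 = 41209 + 0 = 41209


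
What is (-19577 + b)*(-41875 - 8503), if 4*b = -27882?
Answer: 1337409955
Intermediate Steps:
b = -13941/2 (b = (¼)*(-27882) = -13941/2 ≈ -6970.5)
(-19577 + b)*(-41875 - 8503) = (-19577 - 13941/2)*(-41875 - 8503) = -53095/2*(-50378) = 1337409955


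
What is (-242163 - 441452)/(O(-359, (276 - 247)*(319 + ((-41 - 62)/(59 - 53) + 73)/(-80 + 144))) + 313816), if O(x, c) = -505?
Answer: -683615/313311 ≈ -2.1819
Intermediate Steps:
(-242163 - 441452)/(O(-359, (276 - 247)*(319 + ((-41 - 62)/(59 - 53) + 73)/(-80 + 144))) + 313816) = (-242163 - 441452)/(-505 + 313816) = -683615/313311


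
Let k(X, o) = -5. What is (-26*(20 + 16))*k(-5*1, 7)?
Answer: 4680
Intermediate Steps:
(-26*(20 + 16))*k(-5*1, 7) = -26*(20 + 16)*(-5) = -26*36*(-5) = -936*(-5) = 4680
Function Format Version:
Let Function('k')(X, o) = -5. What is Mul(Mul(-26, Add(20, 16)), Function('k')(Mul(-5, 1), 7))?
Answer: 4680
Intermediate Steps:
Mul(Mul(-26, Add(20, 16)), Function('k')(Mul(-5, 1), 7)) = Mul(Mul(-26, Add(20, 16)), -5) = Mul(Mul(-26, 36), -5) = Mul(-936, -5) = 4680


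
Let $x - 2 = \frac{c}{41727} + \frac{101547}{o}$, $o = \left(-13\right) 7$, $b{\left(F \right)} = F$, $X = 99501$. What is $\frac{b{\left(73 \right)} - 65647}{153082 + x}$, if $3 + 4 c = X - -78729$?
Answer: $- \frac{15809191944}{36638145091} \approx -0.4315$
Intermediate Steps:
$o = -91$
$c = \frac{178227}{4}$ ($c = - \frac{3}{4} + \frac{99501 - -78729}{4} = - \frac{3}{4} + \frac{99501 + 78729}{4} = - \frac{3}{4} + \frac{1}{4} \cdot 178230 = - \frac{3}{4} + \frac{89115}{2} = \frac{178227}{4} \approx 44557.0$)
$x = - \frac{804876703}{723268}$ ($x = 2 + \left(\frac{178227}{4 \cdot 41727} + \frac{101547}{-91}\right) = 2 + \left(\frac{178227}{4} \cdot \frac{1}{41727} + 101547 \left(- \frac{1}{91}\right)\right) = 2 + \left(\frac{8487}{7948} - \frac{101547}{91}\right) = 2 - \frac{806323239}{723268} = - \frac{804876703}{723268} \approx -1112.8$)
$\frac{b{\left(73 \right)} - 65647}{153082 + x} = \frac{73 - 65647}{153082 - \frac{804876703}{723268}} = - \frac{65574}{\frac{109914435273}{723268}} = \left(-65574\right) \frac{723268}{109914435273} = - \frac{15809191944}{36638145091}$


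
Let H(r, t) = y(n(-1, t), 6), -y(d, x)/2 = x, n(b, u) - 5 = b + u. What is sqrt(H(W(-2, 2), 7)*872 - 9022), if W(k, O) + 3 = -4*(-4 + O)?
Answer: I*sqrt(19486) ≈ 139.59*I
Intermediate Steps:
n(b, u) = 5 + b + u (n(b, u) = 5 + (b + u) = 5 + b + u)
y(d, x) = -2*x
W(k, O) = 13 - 4*O (W(k, O) = -3 - 4*(-4 + O) = -3 + (16 - 4*O) = 13 - 4*O)
H(r, t) = -12 (H(r, t) = -2*6 = -12)
sqrt(H(W(-2, 2), 7)*872 - 9022) = sqrt(-12*872 - 9022) = sqrt(-10464 - 9022) = sqrt(-19486) = I*sqrt(19486)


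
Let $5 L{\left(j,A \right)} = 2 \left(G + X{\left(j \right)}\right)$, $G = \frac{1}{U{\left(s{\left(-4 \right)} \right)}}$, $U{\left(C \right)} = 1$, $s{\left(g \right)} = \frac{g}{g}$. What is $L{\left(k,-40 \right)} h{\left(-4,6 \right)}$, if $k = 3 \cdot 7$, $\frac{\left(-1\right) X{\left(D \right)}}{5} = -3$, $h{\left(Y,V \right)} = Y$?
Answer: $- \frac{128}{5} \approx -25.6$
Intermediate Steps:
$s{\left(g \right)} = 1$
$X{\left(D \right)} = 15$ ($X{\left(D \right)} = \left(-5\right) \left(-3\right) = 15$)
$G = 1$ ($G = 1^{-1} = 1$)
$k = 21$
$L{\left(j,A \right)} = \frac{32}{5}$ ($L{\left(j,A \right)} = \frac{2 \left(1 + 15\right)}{5} = \frac{2 \cdot 16}{5} = \frac{1}{5} \cdot 32 = \frac{32}{5}$)
$L{\left(k,-40 \right)} h{\left(-4,6 \right)} = \frac{32}{5} \left(-4\right) = - \frac{128}{5}$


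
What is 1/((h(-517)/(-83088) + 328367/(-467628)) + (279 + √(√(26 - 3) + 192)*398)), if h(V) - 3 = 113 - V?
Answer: 1/(300354539801/1079285424 + 398*√(192 + √23)) ≈ 0.00017060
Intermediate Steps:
h(V) = 116 - V (h(V) = 3 + (113 - V) = 116 - V)
1/((h(-517)/(-83088) + 328367/(-467628)) + (279 + √(√(26 - 3) + 192)*398)) = 1/(((116 - 1*(-517))/(-83088) + 328367/(-467628)) + (279 + √(√(26 - 3) + 192)*398)) = 1/(((116 + 517)*(-1/83088) + 328367*(-1/467628)) + (279 + √(√23 + 192)*398)) = 1/((633*(-1/83088) - 328367/467628) + (279 + √(192 + √23)*398)) = 1/((-211/27696 - 328367/467628) + (279 + 398*√(192 + √23))) = 1/(-766093495/1079285424 + (279 + 398*√(192 + √23))) = 1/(300354539801/1079285424 + 398*√(192 + √23))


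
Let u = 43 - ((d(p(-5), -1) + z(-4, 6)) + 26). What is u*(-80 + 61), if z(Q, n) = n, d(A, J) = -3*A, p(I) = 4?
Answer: -437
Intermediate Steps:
u = 23 (u = 43 - ((-3*4 + 6) + 26) = 43 - ((-12 + 6) + 26) = 43 - (-6 + 26) = 43 - 1*20 = 43 - 20 = 23)
u*(-80 + 61) = 23*(-80 + 61) = 23*(-19) = -437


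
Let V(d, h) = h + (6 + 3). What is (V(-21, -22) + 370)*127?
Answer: 45339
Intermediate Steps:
V(d, h) = 9 + h (V(d, h) = h + 9 = 9 + h)
(V(-21, -22) + 370)*127 = ((9 - 22) + 370)*127 = (-13 + 370)*127 = 357*127 = 45339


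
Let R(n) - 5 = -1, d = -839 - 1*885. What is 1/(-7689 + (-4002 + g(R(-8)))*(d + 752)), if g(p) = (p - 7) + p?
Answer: 1/3881283 ≈ 2.5765e-7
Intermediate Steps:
d = -1724 (d = -839 - 885 = -1724)
R(n) = 4 (R(n) = 5 - 1 = 4)
g(p) = -7 + 2*p (g(p) = (-7 + p) + p = -7 + 2*p)
1/(-7689 + (-4002 + g(R(-8)))*(d + 752)) = 1/(-7689 + (-4002 + (-7 + 2*4))*(-1724 + 752)) = 1/(-7689 + (-4002 + (-7 + 8))*(-972)) = 1/(-7689 + (-4002 + 1)*(-972)) = 1/(-7689 - 4001*(-972)) = 1/(-7689 + 3888972) = 1/3881283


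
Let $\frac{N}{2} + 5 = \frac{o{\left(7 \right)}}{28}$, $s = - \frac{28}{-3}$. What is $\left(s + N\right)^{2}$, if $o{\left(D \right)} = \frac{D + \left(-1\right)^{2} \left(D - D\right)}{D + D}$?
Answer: $\frac{2809}{7056} \approx 0.3981$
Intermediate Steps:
$o{\left(D \right)} = \frac{1}{2}$ ($o{\left(D \right)} = \frac{D + 1 \cdot 0}{2 D} = \left(D + 0\right) \frac{1}{2 D} = D \frac{1}{2 D} = \frac{1}{2}$)
$s = \frac{28}{3}$ ($s = \left(-28\right) \left(- \frac{1}{3}\right) = \frac{28}{3} \approx 9.3333$)
$N = - \frac{279}{28}$ ($N = -10 + 2 \frac{1}{2 \cdot 28} = -10 + 2 \cdot \frac{1}{2} \cdot \frac{1}{28} = -10 + 2 \cdot \frac{1}{56} = -10 + \frac{1}{28} = - \frac{279}{28} \approx -9.9643$)
$\left(s + N\right)^{2} = \left(\frac{28}{3} - \frac{279}{28}\right)^{2} = \left(- \frac{53}{84}\right)^{2} = \frac{2809}{7056}$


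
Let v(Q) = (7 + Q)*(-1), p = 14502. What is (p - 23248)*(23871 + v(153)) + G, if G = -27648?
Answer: -207404054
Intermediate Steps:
v(Q) = -7 - Q
(p - 23248)*(23871 + v(153)) + G = (14502 - 23248)*(23871 + (-7 - 1*153)) - 27648 = -8746*(23871 + (-7 - 153)) - 27648 = -8746*(23871 - 160) - 27648 = -8746*23711 - 27648 = -207376406 - 27648 = -207404054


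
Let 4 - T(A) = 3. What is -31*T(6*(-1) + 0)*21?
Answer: -651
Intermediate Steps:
T(A) = 1 (T(A) = 4 - 1*3 = 4 - 3 = 1)
-31*T(6*(-1) + 0)*21 = -31*1*21 = -31*21 = -651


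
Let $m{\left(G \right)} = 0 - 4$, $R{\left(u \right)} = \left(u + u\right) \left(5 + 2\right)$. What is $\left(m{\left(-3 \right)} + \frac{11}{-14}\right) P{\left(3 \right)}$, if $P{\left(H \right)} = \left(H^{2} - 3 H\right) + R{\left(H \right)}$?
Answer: $-201$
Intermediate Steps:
$R{\left(u \right)} = 14 u$ ($R{\left(u \right)} = 2 u 7 = 14 u$)
$m{\left(G \right)} = -4$
$P{\left(H \right)} = H^{2} + 11 H$ ($P{\left(H \right)} = \left(H^{2} - 3 H\right) + 14 H = H^{2} + 11 H$)
$\left(m{\left(-3 \right)} + \frac{11}{-14}\right) P{\left(3 \right)} = \left(-4 + \frac{11}{-14}\right) 3 \left(11 + 3\right) = \left(-4 + 11 \left(- \frac{1}{14}\right)\right) 3 \cdot 14 = \left(-4 - \frac{11}{14}\right) 42 = \left(- \frac{67}{14}\right) 42 = -201$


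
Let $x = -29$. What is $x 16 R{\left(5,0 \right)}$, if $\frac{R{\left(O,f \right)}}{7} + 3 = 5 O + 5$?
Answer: $-87696$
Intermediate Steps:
$R{\left(O,f \right)} = 14 + 35 O$ ($R{\left(O,f \right)} = -21 + 7 \left(5 O + 5\right) = -21 + 7 \left(5 + 5 O\right) = -21 + \left(35 + 35 O\right) = 14 + 35 O$)
$x 16 R{\left(5,0 \right)} = \left(-29\right) 16 \left(14 + 35 \cdot 5\right) = - 464 \left(14 + 175\right) = \left(-464\right) 189 = -87696$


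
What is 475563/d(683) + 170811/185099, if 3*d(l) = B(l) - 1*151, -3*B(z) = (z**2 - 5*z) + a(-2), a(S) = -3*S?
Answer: -237686528790/28599831589 ≈ -8.3108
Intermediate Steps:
B(z) = -2 - z**2/3 + 5*z/3 (B(z) = -((z**2 - 5*z) - 3*(-2))/3 = -((z**2 - 5*z) + 6)/3 = -(6 + z**2 - 5*z)/3 = -2 - z**2/3 + 5*z/3)
d(l) = -51 - l**2/9 + 5*l/9 (d(l) = ((-2 - l**2/3 + 5*l/3) - 1*151)/3 = ((-2 - l**2/3 + 5*l/3) - 151)/3 = (-153 - l**2/3 + 5*l/3)/3 = -51 - l**2/9 + 5*l/9)
475563/d(683) + 170811/185099 = 475563/(-51 - 1/9*683**2 + (5/9)*683) + 170811/185099 = 475563/(-51 - 1/9*466489 + 3415/9) + 170811*(1/185099) = 475563/(-51 - 466489/9 + 3415/9) + 170811/185099 = 475563/(-154511/3) + 170811/185099 = 475563*(-3/154511) + 170811/185099 = -1426689/154511 + 170811/185099 = -237686528790/28599831589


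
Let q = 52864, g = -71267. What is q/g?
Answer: -7552/10181 ≈ -0.74177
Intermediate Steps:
q/g = 52864/(-71267) = 52864*(-1/71267) = -7552/10181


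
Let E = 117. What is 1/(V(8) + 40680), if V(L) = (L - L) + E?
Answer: 1/40797 ≈ 2.4512e-5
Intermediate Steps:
V(L) = 117 (V(L) = (L - L) + 117 = 0 + 117 = 117)
1/(V(8) + 40680) = 1/(117 + 40680) = 1/40797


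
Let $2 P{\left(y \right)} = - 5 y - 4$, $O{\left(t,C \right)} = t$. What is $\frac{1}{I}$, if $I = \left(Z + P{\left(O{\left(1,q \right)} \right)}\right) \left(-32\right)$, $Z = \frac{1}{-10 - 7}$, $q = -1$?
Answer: $\frac{17}{2480} \approx 0.0068548$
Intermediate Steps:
$Z = - \frac{1}{17}$ ($Z = \frac{1}{-17} = - \frac{1}{17} \approx -0.058824$)
$P{\left(y \right)} = -2 - \frac{5 y}{2}$ ($P{\left(y \right)} = \frac{- 5 y - 4}{2} = \frac{-4 - 5 y}{2} = -2 - \frac{5 y}{2}$)
$I = \frac{2480}{17}$ ($I = \left(- \frac{1}{17} - \frac{9}{2}\right) \left(-32\right) = \left(- \frac{155}{34}\right) \left(-32\right) = \frac{2480}{17} \approx 145.88$)
$\frac{1}{I} = \frac{1}{\frac{2480}{17}} = \frac{17}{2480}$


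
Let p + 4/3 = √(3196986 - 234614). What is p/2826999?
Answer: -4/8480997 + 2*√740593/2826999 ≈ 0.00060836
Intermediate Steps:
p = -4/3 + 2*√740593 (p = -4/3 + √(3196986 - 234614) = -4/3 + √2962372 = -4/3 + 2*√740593 ≈ 1719.8)
p/2826999 = (-4/3 + 2*√740593)/2826999 = (-4/3 + 2*√740593)*(1/2826999) = -4/8480997 + 2*√740593/2826999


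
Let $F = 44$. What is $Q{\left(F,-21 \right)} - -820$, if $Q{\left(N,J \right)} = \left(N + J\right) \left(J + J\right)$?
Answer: $-146$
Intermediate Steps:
$Q{\left(N,J \right)} = 2 J \left(J + N\right)$ ($Q{\left(N,J \right)} = \left(J + N\right) 2 J = 2 J \left(J + N\right)$)
$Q{\left(F,-21 \right)} - -820 = 2 \left(-21\right) \left(-21 + 44\right) - -820 = 2 \left(-21\right) 23 + 820 = -966 + 820 = -146$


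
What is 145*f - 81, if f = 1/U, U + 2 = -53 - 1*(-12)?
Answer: -3628/43 ≈ -84.372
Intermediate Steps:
U = -43 (U = -2 + (-53 - 1*(-12)) = -2 + (-53 + 12) = -2 - 41 = -43)
f = -1/43 (f = 1/(-43) = -1/43 ≈ -0.023256)
145*f - 81 = 145*(-1/43) - 81 = -145/43 - 81 = -3628/43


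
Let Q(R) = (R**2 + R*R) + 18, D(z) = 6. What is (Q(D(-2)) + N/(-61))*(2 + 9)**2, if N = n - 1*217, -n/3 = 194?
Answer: 760969/61 ≈ 12475.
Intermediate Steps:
n = -582 (n = -3*194 = -582)
N = -799 (N = -582 - 1*217 = -582 - 217 = -799)
Q(R) = 18 + 2*R**2 (Q(R) = (R**2 + R**2) + 18 = 2*R**2 + 18 = 18 + 2*R**2)
(Q(D(-2)) + N/(-61))*(2 + 9)**2 = ((18 + 2*6**2) - 799/(-61))*(2 + 9)**2 = ((18 + 2*36) - 799*(-1/61))*11**2 = ((18 + 72) + 799/61)*121 = (90 + 799/61)*121 = (6289/61)*121 = 760969/61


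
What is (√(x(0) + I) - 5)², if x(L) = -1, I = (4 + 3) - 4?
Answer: (5 - √2)² ≈ 12.858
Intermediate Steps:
I = 3 (I = 7 - 4 = 3)
(√(x(0) + I) - 5)² = (√(-1 + 3) - 5)² = (√2 - 5)² = (-5 + √2)²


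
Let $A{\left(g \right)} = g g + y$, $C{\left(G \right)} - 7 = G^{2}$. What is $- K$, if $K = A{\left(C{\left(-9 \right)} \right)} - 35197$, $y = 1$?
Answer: $27452$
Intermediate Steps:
$C{\left(G \right)} = 7 + G^{2}$
$A{\left(g \right)} = 1 + g^{2}$ ($A{\left(g \right)} = g g + 1 = g^{2} + 1 = 1 + g^{2}$)
$K = -27452$ ($K = \left(1 + \left(7 + \left(-9\right)^{2}\right)^{2}\right) - 35197 = \left(1 + \left(7 + 81\right)^{2}\right) - 35197 = \left(1 + 88^{2}\right) - 35197 = \left(1 + 7744\right) - 35197 = 7745 - 35197 = -27452$)
$- K = \left(-1\right) \left(-27452\right) = 27452$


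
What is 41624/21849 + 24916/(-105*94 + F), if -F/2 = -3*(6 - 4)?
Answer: -7447794/11965969 ≈ -0.62241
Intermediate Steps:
F = 12 (F = -(-6)*(6 - 4) = -(-6)*2 = -2*(-6) = 12)
41624/21849 + 24916/(-105*94 + F) = 41624/21849 + 24916/(-105*94 + 12) = 41624*(1/21849) + 24916/(-9870 + 12) = 41624/21849 + 24916/(-9858) = 41624/21849 + 24916*(-1/9858) = 41624/21849 - 12458/4929 = -7447794/11965969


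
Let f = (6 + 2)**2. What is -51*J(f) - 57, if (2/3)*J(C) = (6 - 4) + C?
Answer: -5106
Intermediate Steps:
f = 64 (f = 8**2 = 64)
J(C) = 3 + 3*C/2 (J(C) = 3*((6 - 4) + C)/2 = 3*(2 + C)/2 = 3 + 3*C/2)
-51*J(f) - 57 = -51*(3 + (3/2)*64) - 57 = -51*(3 + 96) - 57 = -51*99 - 57 = -5049 - 57 = -5106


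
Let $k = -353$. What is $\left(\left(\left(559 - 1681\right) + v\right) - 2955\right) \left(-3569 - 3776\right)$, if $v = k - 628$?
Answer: $37151010$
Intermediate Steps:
$v = -981$ ($v = -353 - 628 = -981$)
$\left(\left(\left(559 - 1681\right) + v\right) - 2955\right) \left(-3569 - 3776\right) = \left(\left(\left(559 - 1681\right) - 981\right) - 2955\right) \left(-3569 - 3776\right) = \left(\left(-1122 - 981\right) - 2955\right) \left(-7345\right) = \left(-2103 - 2955\right) \left(-7345\right) = \left(-5058\right) \left(-7345\right) = 37151010$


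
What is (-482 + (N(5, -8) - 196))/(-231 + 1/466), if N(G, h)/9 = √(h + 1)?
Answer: 315948/107645 - 4194*I*√7/107645 ≈ 2.9351 - 0.10308*I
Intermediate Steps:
N(G, h) = 9*√(1 + h) (N(G, h) = 9*√(h + 1) = 9*√(1 + h))
(-482 + (N(5, -8) - 196))/(-231 + 1/466) = (-482 + (9*√(1 - 8) - 196))/(-231 + 1/466) = (-482 + (9*√(-7) - 196))/(-231 + 1/466) = (-482 + (9*(I*√7) - 196))/(-107645/466) = (-482 + (9*I*√7 - 196))*(-466/107645) = (-482 + (-196 + 9*I*√7))*(-466/107645) = (-678 + 9*I*√7)*(-466/107645) = 315948/107645 - 4194*I*√7/107645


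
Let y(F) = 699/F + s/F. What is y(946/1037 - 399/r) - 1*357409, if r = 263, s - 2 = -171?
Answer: -11820904623/32993 ≈ -3.5829e+5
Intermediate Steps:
s = -169 (s = 2 - 171 = -169)
y(F) = 530/F (y(F) = 699/F - 169/F = 530/F)
y(946/1037 - 399/r) - 1*357409 = 530/(946/1037 - 399/263) - 1*357409 = 530/(946*(1/1037) - 399*1/263) - 357409 = 530/(946/1037 - 399/263) - 357409 = 530/(-164965/272731) - 357409 = 530*(-272731/164965) - 357409 = -28909486/32993 - 357409 = -11820904623/32993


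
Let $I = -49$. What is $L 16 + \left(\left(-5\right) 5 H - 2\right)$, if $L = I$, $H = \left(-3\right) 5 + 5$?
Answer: $-536$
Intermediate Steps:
$H = -10$ ($H = -15 + 5 = -10$)
$L = -49$
$L 16 + \left(\left(-5\right) 5 H - 2\right) = \left(-49\right) 16 - \left(2 - \left(-5\right) 5 \left(-10\right)\right) = -784 - -248 = -784 + \left(250 - 2\right) = -784 + 248 = -536$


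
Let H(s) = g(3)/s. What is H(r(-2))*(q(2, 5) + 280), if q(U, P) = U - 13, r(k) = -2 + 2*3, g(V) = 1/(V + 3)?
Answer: 269/24 ≈ 11.208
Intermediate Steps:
g(V) = 1/(3 + V)
r(k) = 4 (r(k) = -2 + 6 = 4)
H(s) = 1/(6*s) (H(s) = 1/((3 + 3)*s) = 1/(6*s))
q(U, P) = -13 + U
H(r(-2))*(q(2, 5) + 280) = ((1/6)/4)*((-13 + 2) + 280) = ((1/6)*(1/4))*(-11 + 280) = (1/24)*269 = 269/24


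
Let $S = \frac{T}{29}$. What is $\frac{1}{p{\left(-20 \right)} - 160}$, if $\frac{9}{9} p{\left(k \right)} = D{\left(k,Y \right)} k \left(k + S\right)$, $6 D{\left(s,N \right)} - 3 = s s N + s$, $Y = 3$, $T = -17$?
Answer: $\frac{29}{2349530} \approx 1.2343 \cdot 10^{-5}$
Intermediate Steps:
$D{\left(s,N \right)} = \frac{1}{2} + \frac{s}{6} + \frac{N s^{2}}{6}$ ($D{\left(s,N \right)} = \frac{1}{2} + \frac{s s N + s}{6} = \frac{1}{2} + \frac{s^{2} N + s}{6} = \frac{1}{2} + \frac{N s^{2} + s}{6} = \frac{1}{2} + \frac{s + N s^{2}}{6} = \frac{1}{2} + \left(\frac{s}{6} + \frac{N s^{2}}{6}\right) = \frac{1}{2} + \frac{s}{6} + \frac{N s^{2}}{6}$)
$S = - \frac{17}{29} \approx -0.58621$
$p{\left(k \right)} = k \left(- \frac{17}{29} + k\right) \left(\frac{1}{2} + \frac{k^{2}}{2} + \frac{k}{6}\right)$ ($p{\left(k \right)} = \left(\frac{1}{2} + \frac{k}{6} + \frac{1}{6} \cdot 3 k^{2}\right) k \left(k - \frac{17}{29}\right) = \left(\frac{1}{2} + \frac{k}{6} + \frac{k^{2}}{2}\right) k \left(- \frac{17}{29} + k\right) = \left(\frac{1}{2} + \frac{k^{2}}{2} + \frac{k}{6}\right) k \left(- \frac{17}{29} + k\right) = k \left(\frac{1}{2} + \frac{k^{2}}{2} + \frac{k}{6}\right) \left(- \frac{17}{29} + k\right) = k \left(- \frac{17}{29} + k\right) \left(\frac{1}{2} + \frac{k^{2}}{2} + \frac{k}{6}\right)$)
$\frac{1}{p{\left(-20 \right)} - 160} = \frac{1}{\frac{1}{174} \left(-20\right) \left(-17 + 29 \left(-20\right)\right) \left(3 - 20 + 3 \left(-20\right)^{2}\right) - 160} = \frac{1}{\frac{1}{174} \left(-20\right) \left(-17 - 580\right) \left(3 - 20 + 3 \cdot 400\right) - 160} = \frac{1}{\frac{1}{174} \left(-20\right) \left(-597\right) \left(3 - 20 + 1200\right) - 160} = \frac{1}{\frac{1}{174} \left(-20\right) \left(-597\right) 1183 - 160} = \frac{1}{\frac{2354170}{29} - 160} = \frac{1}{\frac{2349530}{29}} = \frac{29}{2349530}$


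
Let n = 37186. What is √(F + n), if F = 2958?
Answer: 4*√2509 ≈ 200.36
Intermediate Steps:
√(F + n) = √(2958 + 37186) = √40144 = 4*√2509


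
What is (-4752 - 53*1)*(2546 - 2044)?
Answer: -2412110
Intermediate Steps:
(-4752 - 53*1)*(2546 - 2044) = (-4752 - 53)*502 = -4805*502 = -2412110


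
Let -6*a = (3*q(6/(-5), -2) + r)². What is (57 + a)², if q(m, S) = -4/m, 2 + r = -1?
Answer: 85849/36 ≈ 2384.7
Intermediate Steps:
r = -3 (r = -2 - 1 = -3)
a = -49/6 (a = -(3*(-4/(6/(-5))) - 3)²/6 = -(3*(-4/(6*(-⅕))) - 3)²/6 = -(3*(-4/(-6/5)) - 3)²/6 = -(3*(-4*(-⅚)) - 3)²/6 = -(3*(10/3) - 3)²/6 = -(10 - 3)²/6 = -⅙*7² = -⅙*49 = -49/6 ≈ -8.1667)
(57 + a)² = (57 - 49/6)² = (293/6)² = 85849/36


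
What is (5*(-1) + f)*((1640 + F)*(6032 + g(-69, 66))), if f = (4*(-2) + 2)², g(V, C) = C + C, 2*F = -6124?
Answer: -271721448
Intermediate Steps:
F = -3062 (F = (½)*(-6124) = -3062)
g(V, C) = 2*C
f = 36 (f = (-8 + 2)² = (-6)² = 36)
(5*(-1) + f)*((1640 + F)*(6032 + g(-69, 66))) = (5*(-1) + 36)*((1640 - 3062)*(6032 + 2*66)) = (-5 + 36)*(-1422*(6032 + 132)) = 31*(-1422*6164) = 31*(-8765208) = -271721448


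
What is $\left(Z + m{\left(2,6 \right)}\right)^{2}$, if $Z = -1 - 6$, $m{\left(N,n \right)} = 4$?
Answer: $9$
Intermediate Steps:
$Z = -7$ ($Z = -1 - 6 = -7$)
$\left(Z + m{\left(2,6 \right)}\right)^{2} = \left(-7 + 4\right)^{2} = \left(-3\right)^{2} = 9$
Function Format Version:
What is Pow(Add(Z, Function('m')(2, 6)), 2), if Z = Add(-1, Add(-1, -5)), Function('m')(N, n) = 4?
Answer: 9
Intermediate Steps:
Z = -7 (Z = Add(-1, -6) = -7)
Pow(Add(Z, Function('m')(2, 6)), 2) = Pow(Add(-7, 4), 2) = Pow(-3, 2) = 9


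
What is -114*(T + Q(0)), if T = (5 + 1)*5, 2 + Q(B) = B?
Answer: -3192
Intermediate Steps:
Q(B) = -2 + B
T = 30 (T = 6*5 = 30)
-114*(T + Q(0)) = -114*(30 + (-2 + 0)) = -114*(30 - 2) = -114*28 = -3192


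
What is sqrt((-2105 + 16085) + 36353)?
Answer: sqrt(50333) ≈ 224.35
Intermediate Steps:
sqrt((-2105 + 16085) + 36353) = sqrt(13980 + 36353) = sqrt(50333)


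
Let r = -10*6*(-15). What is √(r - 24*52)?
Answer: 2*I*√87 ≈ 18.655*I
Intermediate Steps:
r = 900 (r = -60*(-15) = 900)
√(r - 24*52) = √(900 - 24*52) = √(900 - 1248) = √(-348) = 2*I*√87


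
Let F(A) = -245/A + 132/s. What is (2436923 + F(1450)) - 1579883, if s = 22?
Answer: 248543291/290 ≈ 8.5705e+5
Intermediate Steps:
F(A) = 6 - 245/A (F(A) = -245/A + 132/22 = -245/A + 132*(1/22) = -245/A + 6 = 6 - 245/A)
(2436923 + F(1450)) - 1579883 = (2436923 + (6 - 245/1450)) - 1579883 = (2436923 + (6 - 245*1/1450)) - 1579883 = (2436923 + (6 - 49/290)) - 1579883 = (2436923 + 1691/290) - 1579883 = 706709361/290 - 1579883 = 248543291/290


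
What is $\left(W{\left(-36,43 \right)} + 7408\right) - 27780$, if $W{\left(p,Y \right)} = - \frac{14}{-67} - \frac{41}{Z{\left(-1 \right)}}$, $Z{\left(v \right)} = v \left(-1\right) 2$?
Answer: $- \frac{2732567}{134} \approx -20392.0$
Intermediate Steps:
$Z{\left(v \right)} = - 2 v$ ($Z{\left(v \right)} = - v 2 = - 2 v$)
$W{\left(p,Y \right)} = - \frac{2719}{134}$ ($W{\left(p,Y \right)} = - \frac{14}{-67} - \frac{41}{\left(-2\right) \left(-1\right)} = \left(-14\right) \left(- \frac{1}{67}\right) - \frac{41}{2} = \frac{14}{67} - \frac{41}{2} = - \frac{2719}{134}$)
$\left(W{\left(-36,43 \right)} + 7408\right) - 27780 = \left(- \frac{2719}{134} + 7408\right) - 27780 = \frac{989953}{134} - 27780 = - \frac{2732567}{134}$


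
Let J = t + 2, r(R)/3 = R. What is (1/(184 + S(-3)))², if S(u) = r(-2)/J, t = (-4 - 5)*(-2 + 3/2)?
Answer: 169/5664400 ≈ 2.9835e-5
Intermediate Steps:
t = 9/2 (t = -9*(-2 + 3*(½)) = -9*(-2 + 3/2) = -9*(-½) = 9/2 ≈ 4.5000)
r(R) = 3*R
J = 13/2 (J = 9/2 + 2 = 13/2 ≈ 6.5000)
S(u) = -12/13 (S(u) = (3*(-2))/(13/2) = -6*2/13 = -12/13)
(1/(184 + S(-3)))² = (1/(184 - 12/13))² = (1/(2380/13))² = (13/2380)² = 169/5664400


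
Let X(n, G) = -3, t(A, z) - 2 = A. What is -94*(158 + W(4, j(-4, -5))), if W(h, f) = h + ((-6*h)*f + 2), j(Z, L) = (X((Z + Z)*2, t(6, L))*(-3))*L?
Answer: -116936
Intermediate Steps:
t(A, z) = 2 + A
j(Z, L) = 9*L (j(Z, L) = (-3*(-3))*L = 9*L)
W(h, f) = 2 + h - 6*f*h (W(h, f) = h + (-6*f*h + 2) = h + (2 - 6*f*h) = 2 + h - 6*f*h)
-94*(158 + W(4, j(-4, -5))) = -94*(158 + (2 + 4 - 6*9*(-5)*4)) = -94*(158 + (2 + 4 - 6*(-45)*4)) = -94*(158 + (2 + 4 + 1080)) = -94*(158 + 1086) = -94*1244 = -116936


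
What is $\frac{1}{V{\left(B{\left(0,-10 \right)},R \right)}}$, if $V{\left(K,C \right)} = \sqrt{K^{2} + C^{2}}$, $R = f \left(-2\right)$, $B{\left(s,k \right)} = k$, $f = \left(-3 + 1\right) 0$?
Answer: $\frac{1}{10} \approx 0.1$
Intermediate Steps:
$f = 0$ ($f = \left(-2\right) 0 = 0$)
$R = 0$ ($R = 0 \left(-2\right) = 0$)
$V{\left(K,C \right)} = \sqrt{C^{2} + K^{2}}$
$\frac{1}{V{\left(B{\left(0,-10 \right)},R \right)}} = \frac{1}{\sqrt{0^{2} + \left(-10\right)^{2}}} = \frac{1}{\sqrt{0 + 100}} = \frac{1}{\sqrt{100}} = \frac{1}{10}$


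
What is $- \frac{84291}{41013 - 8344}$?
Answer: $- \frac{84291}{32669} \approx -2.5802$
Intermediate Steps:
$- \frac{84291}{41013 - 8344} = - \frac{84291}{32669}$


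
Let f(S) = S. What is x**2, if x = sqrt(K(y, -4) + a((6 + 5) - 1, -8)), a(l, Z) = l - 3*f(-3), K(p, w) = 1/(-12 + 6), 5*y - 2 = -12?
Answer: 113/6 ≈ 18.833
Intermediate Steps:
y = -2 (y = 2/5 + (1/5)*(-12) = 2/5 - 12/5 = -2)
K(p, w) = -1/6 (K(p, w) = 1/(-6) = -1/6)
a(l, Z) = 9 + l (a(l, Z) = l - 3*(-3) = l + 9 = 9 + l)
x = sqrt(678)/6 (x = sqrt(-1/6 + (9 + ((6 + 5) - 1))) = sqrt(-1/6 + (9 + (11 - 1))) = sqrt(-1/6 + (9 + 10)) = sqrt(-1/6 + 19) = sqrt(113/6) = sqrt(678)/6 ≈ 4.3397)
x**2 = (sqrt(678)/6)**2 = 113/6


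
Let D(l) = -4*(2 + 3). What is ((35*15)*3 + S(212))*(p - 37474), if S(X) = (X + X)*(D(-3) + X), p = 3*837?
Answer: -2901334629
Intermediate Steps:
p = 2511
D(l) = -20 (D(l) = -4*5 = -20)
S(X) = 2*X*(-20 + X) (S(X) = (X + X)*(-20 + X) = (2*X)*(-20 + X) = 2*X*(-20 + X))
((35*15)*3 + S(212))*(p - 37474) = ((35*15)*3 + 2*212*(-20 + 212))*(2511 - 37474) = (525*3 + 2*212*192)*(-34963) = (1575 + 81408)*(-34963) = 82983*(-34963) = -2901334629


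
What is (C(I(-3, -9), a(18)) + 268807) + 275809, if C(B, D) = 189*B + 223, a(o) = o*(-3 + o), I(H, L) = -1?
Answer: 544650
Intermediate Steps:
C(B, D) = 223 + 189*B
(C(I(-3, -9), a(18)) + 268807) + 275809 = ((223 + 189*(-1)) + 268807) + 275809 = ((223 - 189) + 268807) + 275809 = (34 + 268807) + 275809 = 268841 + 275809 = 544650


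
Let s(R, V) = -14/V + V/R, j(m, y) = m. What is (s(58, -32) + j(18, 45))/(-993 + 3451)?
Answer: 8299/1140512 ≈ 0.0072766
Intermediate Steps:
(s(58, -32) + j(18, 45))/(-993 + 3451) = ((-14/(-32) - 32/58) + 18)/(-993 + 3451) = ((-14*(-1/32) - 32*1/58) + 18)/2458 = ((7/16 - 16/29) + 18)*(1/2458) = (-53/464 + 18)*(1/2458) = (8299/464)*(1/2458) = 8299/1140512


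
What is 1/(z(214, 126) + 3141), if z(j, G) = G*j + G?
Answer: 1/30231 ≈ 3.3079e-5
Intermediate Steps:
z(j, G) = G + G*j
1/(z(214, 126) + 3141) = 1/(126*(1 + 214) + 3141) = 1/(126*215 + 3141) = 1/(27090 + 3141) = 1/30231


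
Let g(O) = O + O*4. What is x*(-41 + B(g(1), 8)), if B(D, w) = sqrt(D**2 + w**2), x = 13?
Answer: -533 + 13*sqrt(89) ≈ -410.36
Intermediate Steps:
g(O) = 5*O (g(O) = O + 4*O = 5*O)
x*(-41 + B(g(1), 8)) = 13*(-41 + sqrt((5*1)**2 + 8**2)) = 13*(-41 + sqrt(5**2 + 64)) = 13*(-41 + sqrt(25 + 64)) = 13*(-41 + sqrt(89)) = -533 + 13*sqrt(89)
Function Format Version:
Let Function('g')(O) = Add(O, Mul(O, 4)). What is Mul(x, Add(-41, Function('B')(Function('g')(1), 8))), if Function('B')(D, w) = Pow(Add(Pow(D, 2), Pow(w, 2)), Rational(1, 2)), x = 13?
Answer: Add(-533, Mul(13, Pow(89, Rational(1, 2)))) ≈ -410.36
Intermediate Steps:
Function('g')(O) = Mul(5, O) (Function('g')(O) = Add(O, Mul(4, O)) = Mul(5, O))
Mul(x, Add(-41, Function('B')(Function('g')(1), 8))) = Mul(13, Add(-41, Pow(Add(Pow(Mul(5, 1), 2), Pow(8, 2)), Rational(1, 2)))) = Mul(13, Add(-41, Pow(Add(Pow(5, 2), 64), Rational(1, 2)))) = Mul(13, Add(-41, Pow(Add(25, 64), Rational(1, 2)))) = Mul(13, Add(-41, Pow(89, Rational(1, 2)))) = Add(-533, Mul(13, Pow(89, Rational(1, 2))))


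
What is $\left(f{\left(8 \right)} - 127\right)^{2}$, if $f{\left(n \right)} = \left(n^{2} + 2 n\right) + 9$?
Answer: $1444$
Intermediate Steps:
$f{\left(n \right)} = 9 + n^{2} + 2 n$
$\left(f{\left(8 \right)} - 127\right)^{2} = \left(\left(9 + 8^{2} + 2 \cdot 8\right) - 127\right)^{2} = \left(\left(9 + 64 + 16\right) - 127\right)^{2} = \left(89 - 127\right)^{2} = \left(-38\right)^{2} = 1444$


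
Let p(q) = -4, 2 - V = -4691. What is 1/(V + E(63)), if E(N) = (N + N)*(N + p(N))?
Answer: 1/12127 ≈ 8.2461e-5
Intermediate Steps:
V = 4693 (V = 2 - 1*(-4691) = 2 + 4691 = 4693)
E(N) = 2*N*(-4 + N) (E(N) = (N + N)*(N - 4) = (2*N)*(-4 + N) = 2*N*(-4 + N))
1/(V + E(63)) = 1/(4693 + 2*63*(-4 + 63)) = 1/(4693 + 2*63*59) = 1/(4693 + 7434) = 1/12127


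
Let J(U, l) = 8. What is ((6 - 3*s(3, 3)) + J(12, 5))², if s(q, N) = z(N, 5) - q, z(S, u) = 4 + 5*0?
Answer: 121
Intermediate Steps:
z(S, u) = 4 (z(S, u) = 4 + 0 = 4)
s(q, N) = 4 - q
((6 - 3*s(3, 3)) + J(12, 5))² = ((6 - 3*(4 - 1*3)) + 8)² = ((6 - 3*(4 - 3)) + 8)² = ((6 - 3*1) + 8)² = ((6 - 3) + 8)² = (3 + 8)² = 11² = 121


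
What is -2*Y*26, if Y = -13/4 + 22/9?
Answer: 377/9 ≈ 41.889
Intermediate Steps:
Y = -29/36 (Y = -13*¼ + 22*(⅑) = -13/4 + 22/9 = -29/36 ≈ -0.80556)
-2*Y*26 = -2*(-29/36)*26 = (29/18)*26 = 377/9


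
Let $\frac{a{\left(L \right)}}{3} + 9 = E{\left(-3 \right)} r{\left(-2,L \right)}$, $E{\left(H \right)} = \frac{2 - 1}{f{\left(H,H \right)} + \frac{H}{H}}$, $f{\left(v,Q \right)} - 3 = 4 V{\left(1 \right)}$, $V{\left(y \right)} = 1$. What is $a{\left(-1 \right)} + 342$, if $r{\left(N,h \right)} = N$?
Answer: $\frac{1257}{4} \approx 314.25$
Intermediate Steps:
$f{\left(v,Q \right)} = 7$ ($f{\left(v,Q \right)} = 3 + 4 \cdot 1 = 3 + 4 = 7$)
$E{\left(H \right)} = \frac{1}{8}$ ($E{\left(H \right)} = \frac{2 - 1}{7 + \frac{H}{H}} = 1 \frac{1}{7 + 1} = 1 \cdot \frac{1}{8} = \frac{1}{8}$)
$a{\left(L \right)} = - \frac{111}{4}$ ($a{\left(L \right)} = -27 + 3 \cdot \frac{1}{8} \left(-2\right) = -27 + 3 \left(- \frac{1}{4}\right) = -27 - \frac{3}{4} = - \frac{111}{4}$)
$a{\left(-1 \right)} + 342 = - \frac{111}{4} + 342 = \frac{1257}{4}$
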